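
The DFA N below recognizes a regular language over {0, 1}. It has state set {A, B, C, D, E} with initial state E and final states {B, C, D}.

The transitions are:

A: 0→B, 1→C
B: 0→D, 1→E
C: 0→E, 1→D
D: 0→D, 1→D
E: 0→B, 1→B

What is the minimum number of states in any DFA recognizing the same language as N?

States {A,C} cannot be reached from the start state, so discard them.
Start with accepting vs non-accepting: {B,D} | {E}.
On input 1, block {B,D} splits into {B} and {D}.
The partition is now stable with 3 blocks: {B} | {E} | {D}.

3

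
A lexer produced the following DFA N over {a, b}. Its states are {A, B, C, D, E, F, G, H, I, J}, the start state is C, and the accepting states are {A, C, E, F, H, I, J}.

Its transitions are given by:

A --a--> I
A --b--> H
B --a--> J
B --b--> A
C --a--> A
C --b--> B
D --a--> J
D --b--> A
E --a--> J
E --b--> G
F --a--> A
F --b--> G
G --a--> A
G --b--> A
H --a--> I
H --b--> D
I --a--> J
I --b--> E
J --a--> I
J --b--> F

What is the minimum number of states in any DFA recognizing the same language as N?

3

Every state is reachable, so we keep all 10.
Initial partition by acceptance: {A,C,E,F,H,I,J} | {B,D,G}.
Refine {A,C,E,F,H,I,J} on symbol b: members go to different blocks, giving {C,E,F,H} and {A,I,J}.
Stable partition: {C,E,F,H} | {B,D,G} | {A,I,J} — 3 equivalence classes.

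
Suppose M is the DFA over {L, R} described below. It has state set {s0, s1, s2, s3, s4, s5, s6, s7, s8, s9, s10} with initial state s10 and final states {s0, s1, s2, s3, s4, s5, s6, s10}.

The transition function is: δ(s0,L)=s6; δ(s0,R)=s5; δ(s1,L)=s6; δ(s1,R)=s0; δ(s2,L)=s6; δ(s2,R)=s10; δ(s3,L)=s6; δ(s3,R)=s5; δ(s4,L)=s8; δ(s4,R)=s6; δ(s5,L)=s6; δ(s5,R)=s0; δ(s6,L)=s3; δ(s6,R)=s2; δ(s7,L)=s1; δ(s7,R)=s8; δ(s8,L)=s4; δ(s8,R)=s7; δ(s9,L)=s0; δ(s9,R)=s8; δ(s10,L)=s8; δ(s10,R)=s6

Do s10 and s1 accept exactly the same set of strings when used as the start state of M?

States {s9} cannot be reached from the start state, so discard them.
Initial partition by acceptance: {s0,s1,s2,s3,s4,s5,s6,s10} | {s7,s8}.
Split {s0,s1,s2,s3,s4,s5,s6,s10} by δ(·,L) → {s0,s1,s2,s3,s5,s6} and {s4,s10}.
On input R, block {s0,s1,s2,s3,s5,s6} splits into {s0,s1,s3,s5,s6} and {s2}.
On input R, block {s0,s1,s3,s5,s6} splits into {s0,s1,s3,s5} and {s6}.
On input L, block {s7,s8} splits into {s7} and {s8}.
No further refinement is possible. Final partition (6 blocks): {s0,s1,s3,s5} | {s7} | {s4,s10} | {s2} | {s6} | {s8}.
s10 and s1 end up in different blocks, so they are distinguishable. For instance, the string 'L' is accepted from only s1.

No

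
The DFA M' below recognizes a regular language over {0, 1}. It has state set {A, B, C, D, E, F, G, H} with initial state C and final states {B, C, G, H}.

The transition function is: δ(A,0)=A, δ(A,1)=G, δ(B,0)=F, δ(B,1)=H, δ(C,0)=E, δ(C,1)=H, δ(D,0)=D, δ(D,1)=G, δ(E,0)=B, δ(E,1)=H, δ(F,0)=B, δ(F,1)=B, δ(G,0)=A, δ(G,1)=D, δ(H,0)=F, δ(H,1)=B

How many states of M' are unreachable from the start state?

3

Starting at C and following transitions, the reachable set is {B, C, E, F, H}. That leaves A, D, G unreachable — 3 in total.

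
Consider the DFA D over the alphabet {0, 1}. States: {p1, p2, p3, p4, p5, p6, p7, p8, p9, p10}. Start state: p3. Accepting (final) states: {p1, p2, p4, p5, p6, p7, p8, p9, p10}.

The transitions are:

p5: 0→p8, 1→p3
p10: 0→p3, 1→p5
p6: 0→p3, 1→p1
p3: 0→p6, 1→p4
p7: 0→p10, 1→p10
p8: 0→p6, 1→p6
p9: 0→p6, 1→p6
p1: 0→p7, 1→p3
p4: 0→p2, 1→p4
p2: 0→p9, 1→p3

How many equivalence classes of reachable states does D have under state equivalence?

Initial partition by acceptance: {p1,p2,p4,p5,p6,p7,p8,p9,p10} | {p3}.
Split {p1,p2,p4,p5,p6,p7,p8,p9,p10} by δ(·,0) → {p1,p2,p4,p5,p7,p8,p9} and {p6,p10}.
Refine {p1,p2,p4,p5,p7,p8,p9} on symbol 0: members go to different blocks, giving {p1,p2,p4,p5} and {p7,p8,p9}.
Split {p1,p2,p4,p5} by δ(·,0) → {p1,p2,p5} and {p4}.
No further refinement is possible. Final partition (5 blocks): {p1,p2,p5} | {p3} | {p6,p10} | {p7,p8,p9} | {p4}.

5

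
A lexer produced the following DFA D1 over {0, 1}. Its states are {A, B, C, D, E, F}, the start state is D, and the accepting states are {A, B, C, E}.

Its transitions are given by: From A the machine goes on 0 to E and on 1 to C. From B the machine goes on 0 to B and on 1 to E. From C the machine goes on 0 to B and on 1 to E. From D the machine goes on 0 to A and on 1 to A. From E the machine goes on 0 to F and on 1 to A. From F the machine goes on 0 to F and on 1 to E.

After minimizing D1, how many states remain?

5

Initial partition by acceptance: {A,B,C,E} | {D,F}.
On input 0, block {A,B,C,E} splits into {A,B,C} and {E}.
Refine {A,B,C} on symbol 0: members go to different blocks, giving {B,C} and {A}.
On input 0, block {D,F} splits into {D} and {F}.
Stable partition: {B,C} | {D} | {E} | {A} | {F} — 5 equivalence classes.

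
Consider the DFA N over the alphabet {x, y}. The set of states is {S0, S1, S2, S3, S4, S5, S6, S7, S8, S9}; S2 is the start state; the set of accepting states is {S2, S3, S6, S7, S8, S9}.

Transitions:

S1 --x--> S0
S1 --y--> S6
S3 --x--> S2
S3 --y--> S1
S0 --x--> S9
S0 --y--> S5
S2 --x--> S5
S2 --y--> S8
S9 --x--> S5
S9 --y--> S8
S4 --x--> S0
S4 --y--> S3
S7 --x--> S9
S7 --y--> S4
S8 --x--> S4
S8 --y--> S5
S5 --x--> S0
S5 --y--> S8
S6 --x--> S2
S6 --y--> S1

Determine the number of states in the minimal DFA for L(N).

States {S7} cannot be reached from the start state, so discard them.
P0 = {S2,S3,S6,S8,S9} | {S0,S1,S4,S5}.
Split {S2,S3,S6,S8,S9} by δ(·,x) → {S2,S8,S9} and {S3,S6}.
On input y, block {S2,S8,S9} splits into {S2,S9} and {S8}.
On input x, block {S0,S1,S4,S5} splits into {S1,S4,S5} and {S0}.
Refine {S1,S4,S5} on symbol y: members go to different blocks, giving {S1,S4} and {S5}.
Stable partition: {S2,S9} | {S1,S4} | {S3,S6} | {S8} | {S0} | {S5} — 6 equivalence classes.

6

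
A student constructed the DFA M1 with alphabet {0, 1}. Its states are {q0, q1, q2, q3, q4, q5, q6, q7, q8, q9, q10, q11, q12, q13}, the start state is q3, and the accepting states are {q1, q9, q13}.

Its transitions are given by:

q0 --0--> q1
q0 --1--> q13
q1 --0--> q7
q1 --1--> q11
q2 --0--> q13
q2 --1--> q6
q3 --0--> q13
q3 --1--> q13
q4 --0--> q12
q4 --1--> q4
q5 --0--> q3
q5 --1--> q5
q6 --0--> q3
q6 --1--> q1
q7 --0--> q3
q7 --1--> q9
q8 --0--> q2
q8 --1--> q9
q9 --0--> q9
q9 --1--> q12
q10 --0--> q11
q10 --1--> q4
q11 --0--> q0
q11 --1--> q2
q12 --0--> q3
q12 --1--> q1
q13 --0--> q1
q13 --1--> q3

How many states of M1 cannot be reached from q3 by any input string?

Starting at q3 and following transitions, the reachable set is {q0, q1, q2, q3, q6, q7, q9, q11, q12, q13}. That leaves q4, q5, q8, q10 unreachable — 4 in total.

4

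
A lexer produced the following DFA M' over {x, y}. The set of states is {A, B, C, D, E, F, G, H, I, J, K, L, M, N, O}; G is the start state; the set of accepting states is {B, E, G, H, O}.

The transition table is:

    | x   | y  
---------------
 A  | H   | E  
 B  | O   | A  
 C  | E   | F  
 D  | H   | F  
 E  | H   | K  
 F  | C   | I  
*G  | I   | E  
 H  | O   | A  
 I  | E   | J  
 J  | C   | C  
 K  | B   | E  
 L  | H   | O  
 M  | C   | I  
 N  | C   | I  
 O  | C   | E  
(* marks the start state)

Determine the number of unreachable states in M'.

Starting at G and following transitions, the reachable set is {A, B, C, E, F, G, H, I, J, K, O}. That leaves D, L, M, N unreachable — 4 in total.

4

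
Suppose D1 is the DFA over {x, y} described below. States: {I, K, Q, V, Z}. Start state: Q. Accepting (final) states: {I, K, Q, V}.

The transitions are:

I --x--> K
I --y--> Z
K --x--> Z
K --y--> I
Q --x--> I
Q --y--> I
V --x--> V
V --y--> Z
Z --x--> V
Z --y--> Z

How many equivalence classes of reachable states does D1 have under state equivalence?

5

Every state is reachable, so we keep all 5.
P0 = {I,K,Q,V} | {Z}.
On input x, block {I,K,Q,V} splits into {I,Q,V} and {K}.
Split {I,Q,V} by δ(·,x) → {Q,V} and {I}.
Refine {Q,V} on symbol x: members go to different blocks, giving {Q} and {V}.
No further refinement is possible. Final partition (5 blocks): {Q} | {Z} | {K} | {I} | {V}.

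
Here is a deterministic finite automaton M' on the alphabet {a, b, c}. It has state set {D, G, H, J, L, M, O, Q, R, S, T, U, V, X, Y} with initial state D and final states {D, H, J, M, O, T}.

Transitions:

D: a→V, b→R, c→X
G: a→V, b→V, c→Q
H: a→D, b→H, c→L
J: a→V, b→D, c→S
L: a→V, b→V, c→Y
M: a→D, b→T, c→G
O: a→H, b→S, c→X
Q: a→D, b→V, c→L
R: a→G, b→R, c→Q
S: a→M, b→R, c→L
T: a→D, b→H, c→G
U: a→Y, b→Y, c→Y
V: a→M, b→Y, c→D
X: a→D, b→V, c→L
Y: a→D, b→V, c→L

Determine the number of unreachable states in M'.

BFS from D reaches {D, G, H, L, M, Q, R, T, V, X, Y}; the 4 state(s) J, O, S, U are never visited.

4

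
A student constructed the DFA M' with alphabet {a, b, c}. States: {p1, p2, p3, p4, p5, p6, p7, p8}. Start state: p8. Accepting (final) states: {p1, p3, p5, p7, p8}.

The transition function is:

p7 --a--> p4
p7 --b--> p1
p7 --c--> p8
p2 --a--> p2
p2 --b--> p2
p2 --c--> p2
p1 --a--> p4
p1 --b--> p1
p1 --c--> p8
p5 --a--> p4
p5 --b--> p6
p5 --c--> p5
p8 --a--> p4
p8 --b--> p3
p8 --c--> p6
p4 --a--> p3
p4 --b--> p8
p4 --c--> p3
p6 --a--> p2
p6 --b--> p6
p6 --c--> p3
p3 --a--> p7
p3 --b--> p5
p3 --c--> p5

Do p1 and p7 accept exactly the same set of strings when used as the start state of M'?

Yes

All states are reachable from the start state.
Initial partition by acceptance: {p1,p3,p5,p7,p8} | {p2,p4,p6}.
Split {p1,p3,p5,p7,p8} by δ(·,a) → {p1,p5,p7,p8} and {p3}.
Refine {p1,p5,p7,p8} on symbol b: members go to different blocks, giving {p1,p7} and {p5} and {p8}.
Split {p2,p4,p6} by δ(·,a) → {p2,p6} and {p4}.
Refine {p2,p6} on symbol c: members go to different blocks, giving {p2} and {p6}.
The partition is now stable with 7 blocks: {p1,p7} | {p2} | {p3} | {p5} | {p8} | {p4} | {p6}.
p1 and p7 lie in the same block of the stable partition, so they are equivalent — no string distinguishes them.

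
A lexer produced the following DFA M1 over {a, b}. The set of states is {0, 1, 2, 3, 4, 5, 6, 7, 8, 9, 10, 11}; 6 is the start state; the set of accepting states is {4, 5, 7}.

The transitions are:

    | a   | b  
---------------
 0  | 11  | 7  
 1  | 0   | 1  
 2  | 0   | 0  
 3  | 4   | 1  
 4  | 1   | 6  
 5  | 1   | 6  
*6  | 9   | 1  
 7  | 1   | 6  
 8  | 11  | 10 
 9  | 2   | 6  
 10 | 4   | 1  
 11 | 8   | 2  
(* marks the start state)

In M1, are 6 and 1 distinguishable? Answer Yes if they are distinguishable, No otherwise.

First remove the unreachable states {3,5}; 10 states remain.
Start with accepting vs non-accepting: {4,7} | {0,1,2,6,8,9,10,11}.
Refine {0,1,2,6,8,9,10,11} on symbol a: members go to different blocks, giving {0,1,2,6,8,9,11} and {10}.
Refine {0,1,2,6,8,9,11} on symbol b: members go to different blocks, giving {1,2,6,9,11} and {0} and {8}.
Refine {1,2,6,9,11} on symbol a: members go to different blocks, giving {1,2} and {6,9} and {11}.
On input b, block {1,2} splits into {1} and {2}.
On input a, block {6,9} splits into {6} and {9}.
Stable partition: {4,7} | {1} | {10} | {0} | {8} | {6} | {11} | {2} | {9} — 9 equivalence classes.
6 and 1 end up in different blocks, so they are distinguishable. For instance, the string 'ab' is accepted from only 1.

Yes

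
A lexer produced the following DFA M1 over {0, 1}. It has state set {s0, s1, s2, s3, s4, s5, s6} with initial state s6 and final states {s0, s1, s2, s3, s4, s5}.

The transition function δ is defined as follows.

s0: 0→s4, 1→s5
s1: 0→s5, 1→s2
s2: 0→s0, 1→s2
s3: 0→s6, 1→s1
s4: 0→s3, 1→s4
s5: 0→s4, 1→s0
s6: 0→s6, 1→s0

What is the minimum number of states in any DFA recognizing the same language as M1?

5

Every state is reachable, so we keep all 7.
Initial partition by acceptance: {s0,s1,s2,s3,s4,s5} | {s6}.
Refine {s0,s1,s2,s3,s4,s5} on symbol 0: members go to different blocks, giving {s0,s1,s2,s4,s5} and {s3}.
On input 0, block {s0,s1,s2,s4,s5} splits into {s0,s1,s2,s5} and {s4}.
Split {s0,s1,s2,s5} by δ(·,0) → {s0,s5} and {s1,s2}.
Stable partition: {s0,s5} | {s6} | {s3} | {s4} | {s1,s2} — 5 equivalence classes.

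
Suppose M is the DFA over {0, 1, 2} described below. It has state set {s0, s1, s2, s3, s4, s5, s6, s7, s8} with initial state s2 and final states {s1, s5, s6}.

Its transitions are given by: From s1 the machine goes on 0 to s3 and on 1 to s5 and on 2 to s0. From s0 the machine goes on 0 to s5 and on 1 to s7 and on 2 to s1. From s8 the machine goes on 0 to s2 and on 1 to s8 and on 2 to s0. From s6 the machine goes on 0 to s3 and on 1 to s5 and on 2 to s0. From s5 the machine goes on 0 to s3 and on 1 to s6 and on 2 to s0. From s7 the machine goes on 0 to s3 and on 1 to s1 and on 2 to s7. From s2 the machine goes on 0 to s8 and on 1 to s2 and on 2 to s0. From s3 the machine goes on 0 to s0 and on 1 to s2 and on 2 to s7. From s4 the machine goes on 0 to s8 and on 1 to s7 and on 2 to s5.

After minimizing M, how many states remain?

5

First remove the unreachable states {s4}; 8 states remain.
Initial partition by acceptance: {s1,s5,s6} | {s0,s2,s3,s7,s8}.
On input 0, block {s0,s2,s3,s7,s8} splits into {s2,s3,s7,s8} and {s0}.
On input 0, block {s2,s3,s7,s8} splits into {s2,s7,s8} and {s3}.
On input 0, block {s2,s7,s8} splits into {s2,s8} and {s7}.
The partition is now stable with 5 blocks: {s1,s5,s6} | {s2,s8} | {s0} | {s3} | {s7}.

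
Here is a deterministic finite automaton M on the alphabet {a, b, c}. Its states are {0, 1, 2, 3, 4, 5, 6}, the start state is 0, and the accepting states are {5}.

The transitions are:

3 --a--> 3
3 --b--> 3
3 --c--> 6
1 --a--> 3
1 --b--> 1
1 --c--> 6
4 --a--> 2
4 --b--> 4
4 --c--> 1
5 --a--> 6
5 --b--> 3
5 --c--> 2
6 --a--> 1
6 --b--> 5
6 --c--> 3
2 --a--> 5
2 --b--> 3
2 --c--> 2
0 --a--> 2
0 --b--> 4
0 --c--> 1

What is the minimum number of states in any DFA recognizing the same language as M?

5

Start with accepting vs non-accepting: {5} | {0,1,2,3,4,6}.
On input a, block {0,1,2,3,4,6} splits into {0,1,3,4,6} and {2}.
Refine {0,1,3,4,6} on symbol a: members go to different blocks, giving {1,3,6} and {0,4}.
Refine {1,3,6} on symbol b: members go to different blocks, giving {1,3} and {6}.
No further refinement is possible. Final partition (5 blocks): {5} | {1,3} | {2} | {0,4} | {6}.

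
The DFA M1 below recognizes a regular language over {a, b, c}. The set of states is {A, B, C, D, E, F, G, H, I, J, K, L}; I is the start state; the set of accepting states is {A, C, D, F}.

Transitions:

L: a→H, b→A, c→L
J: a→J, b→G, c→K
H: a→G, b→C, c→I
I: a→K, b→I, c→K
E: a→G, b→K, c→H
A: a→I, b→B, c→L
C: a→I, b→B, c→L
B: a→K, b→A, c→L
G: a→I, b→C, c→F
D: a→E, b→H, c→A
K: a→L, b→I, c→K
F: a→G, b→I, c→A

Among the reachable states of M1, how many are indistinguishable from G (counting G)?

1

First remove the unreachable states {D,E,J}; 9 states remain.
Start with accepting vs non-accepting: {A,C,F} | {B,G,H,I,K,L}.
Split {A,C,F} by δ(·,c) → {A,C} and {F}.
On input b, block {B,G,H,I,K,L} splits into {B,G,H,L} and {I,K}.
Split {B,G,H,L} by δ(·,a) → {B,G} and {H,L}.
Split {B,G} by δ(·,c) → {B} and {G}.
On input a, block {I,K} splits into {I} and {K}.
Refine {H,L} on symbol a: members go to different blocks, giving {H} and {L}.
Stable partition: {A,C} | {B} | {F} | {I} | {H} | {G} | {K} | {L} — 8 equivalence classes.
State G belongs to the block {G}, which has 1 states.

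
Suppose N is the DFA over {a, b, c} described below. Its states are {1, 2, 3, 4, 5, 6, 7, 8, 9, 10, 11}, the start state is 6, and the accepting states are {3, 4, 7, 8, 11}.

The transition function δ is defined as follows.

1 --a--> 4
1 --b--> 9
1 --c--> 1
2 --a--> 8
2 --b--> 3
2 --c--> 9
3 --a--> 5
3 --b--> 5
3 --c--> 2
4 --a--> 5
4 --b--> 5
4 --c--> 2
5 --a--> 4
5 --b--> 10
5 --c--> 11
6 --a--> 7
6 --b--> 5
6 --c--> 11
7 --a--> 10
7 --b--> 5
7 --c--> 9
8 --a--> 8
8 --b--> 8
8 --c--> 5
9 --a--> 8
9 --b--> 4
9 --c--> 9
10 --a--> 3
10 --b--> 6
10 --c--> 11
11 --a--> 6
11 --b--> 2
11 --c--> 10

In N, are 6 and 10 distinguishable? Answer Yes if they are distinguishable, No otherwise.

No

First remove the unreachable states {1}; 10 states remain.
Start with accepting vs non-accepting: {3,4,7,8,11} | {2,5,6,9,10}.
Split {3,4,7,8,11} by δ(·,a) → {3,4,7,11} and {8}.
Split {2,5,6,9,10} by δ(·,a) → {5,6,10} and {2,9}.
Refine {3,4,7,11} on symbol b: members go to different blocks, giving {3,4,7} and {11}.
No further refinement is possible. Final partition (5 blocks): {3,4,7} | {5,6,10} | {8} | {2,9} | {11}.
6 and 10 lie in the same block of the stable partition, so they are equivalent — no string distinguishes them.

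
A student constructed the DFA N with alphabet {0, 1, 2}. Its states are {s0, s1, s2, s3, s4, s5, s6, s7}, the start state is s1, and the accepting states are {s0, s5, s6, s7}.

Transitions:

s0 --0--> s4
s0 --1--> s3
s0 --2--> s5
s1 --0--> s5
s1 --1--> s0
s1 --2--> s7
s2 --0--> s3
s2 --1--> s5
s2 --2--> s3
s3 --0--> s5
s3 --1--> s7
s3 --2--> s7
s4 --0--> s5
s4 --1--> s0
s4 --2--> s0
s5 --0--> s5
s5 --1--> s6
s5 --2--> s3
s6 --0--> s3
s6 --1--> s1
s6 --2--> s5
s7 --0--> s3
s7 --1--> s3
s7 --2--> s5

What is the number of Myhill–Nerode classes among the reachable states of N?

3

First remove the unreachable states {s2}; 7 states remain.
Start with accepting vs non-accepting: {s0,s5,s6,s7} | {s1,s3,s4}.
On input 0, block {s0,s5,s6,s7} splits into {s0,s6,s7} and {s5}.
The partition is now stable with 3 blocks: {s0,s6,s7} | {s1,s3,s4} | {s5}.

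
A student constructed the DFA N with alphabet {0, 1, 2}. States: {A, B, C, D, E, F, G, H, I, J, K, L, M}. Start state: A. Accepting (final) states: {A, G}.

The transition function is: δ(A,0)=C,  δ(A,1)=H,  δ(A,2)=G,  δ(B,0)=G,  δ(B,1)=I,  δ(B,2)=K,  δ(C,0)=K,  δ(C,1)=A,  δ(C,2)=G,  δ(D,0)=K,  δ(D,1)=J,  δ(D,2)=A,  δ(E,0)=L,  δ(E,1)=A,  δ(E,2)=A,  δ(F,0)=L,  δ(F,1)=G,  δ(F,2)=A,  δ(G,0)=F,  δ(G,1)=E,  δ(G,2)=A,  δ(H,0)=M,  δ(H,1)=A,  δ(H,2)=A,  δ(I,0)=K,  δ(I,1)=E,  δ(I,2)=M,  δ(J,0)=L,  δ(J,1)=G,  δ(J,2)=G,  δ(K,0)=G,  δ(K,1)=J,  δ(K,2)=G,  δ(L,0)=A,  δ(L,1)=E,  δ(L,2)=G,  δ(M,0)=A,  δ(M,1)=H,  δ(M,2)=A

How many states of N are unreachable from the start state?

3

No path from A leads to B, D, I; the other 10 states are all reachable.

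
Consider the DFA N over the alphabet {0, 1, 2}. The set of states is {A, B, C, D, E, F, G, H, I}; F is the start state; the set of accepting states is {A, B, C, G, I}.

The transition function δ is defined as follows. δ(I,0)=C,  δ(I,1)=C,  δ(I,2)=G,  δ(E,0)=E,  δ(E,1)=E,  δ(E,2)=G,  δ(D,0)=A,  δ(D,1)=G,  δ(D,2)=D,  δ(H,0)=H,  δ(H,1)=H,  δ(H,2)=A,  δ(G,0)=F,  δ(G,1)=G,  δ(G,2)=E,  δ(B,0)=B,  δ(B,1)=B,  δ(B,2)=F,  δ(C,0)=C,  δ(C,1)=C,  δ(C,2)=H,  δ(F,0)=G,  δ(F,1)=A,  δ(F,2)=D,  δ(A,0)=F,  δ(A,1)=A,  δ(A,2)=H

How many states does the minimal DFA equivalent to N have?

First remove the unreachable states {B,C,I}; 6 states remain.
Initial partition by acceptance: {A,G} | {D,E,F,H}.
On input 0, block {D,E,F,H} splits into {D,F} and {E,H}.
The partition is now stable with 3 blocks: {A,G} | {D,F} | {E,H}.

3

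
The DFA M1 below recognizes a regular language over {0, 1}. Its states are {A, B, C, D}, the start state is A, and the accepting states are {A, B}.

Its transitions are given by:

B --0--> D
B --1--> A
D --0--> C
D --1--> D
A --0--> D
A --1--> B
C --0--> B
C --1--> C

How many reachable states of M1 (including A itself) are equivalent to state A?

2

Every state is reachable, so we keep all 4.
Initial partition by acceptance: {A,B} | {C,D}.
Split {C,D} by δ(·,0) → {C} and {D}.
Stable partition: {A,B} | {C} | {D} — 3 equivalence classes.
State A belongs to the block {A,B}, which has 2 states.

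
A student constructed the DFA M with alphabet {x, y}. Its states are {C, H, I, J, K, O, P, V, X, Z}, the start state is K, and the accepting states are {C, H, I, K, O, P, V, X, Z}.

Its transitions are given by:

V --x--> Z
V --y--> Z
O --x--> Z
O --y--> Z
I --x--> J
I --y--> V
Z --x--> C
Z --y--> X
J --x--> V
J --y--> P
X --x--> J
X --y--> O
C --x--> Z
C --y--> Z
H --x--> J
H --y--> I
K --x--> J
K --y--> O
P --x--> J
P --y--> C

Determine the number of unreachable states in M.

2

No path from K leads to H, I; the other 8 states are all reachable.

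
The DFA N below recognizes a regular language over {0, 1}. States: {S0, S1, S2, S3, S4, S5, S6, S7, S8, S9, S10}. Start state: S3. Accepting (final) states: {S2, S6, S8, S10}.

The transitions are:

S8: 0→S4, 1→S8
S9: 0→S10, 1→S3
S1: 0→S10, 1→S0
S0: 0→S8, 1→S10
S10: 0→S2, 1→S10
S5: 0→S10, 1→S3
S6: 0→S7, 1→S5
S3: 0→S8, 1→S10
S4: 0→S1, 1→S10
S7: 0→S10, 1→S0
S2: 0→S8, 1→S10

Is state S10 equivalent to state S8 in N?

States {S5,S6,S7,S9} cannot be reached from the start state, so discard them.
P0 = {S2,S8,S10} | {S0,S1,S3,S4}.
Split {S2,S8,S10} by δ(·,0) → {S2,S10} and {S8}.
Refine {S2,S10} on symbol 0: members go to different blocks, giving {S2} and {S10}.
On input 0, block {S0,S1,S3,S4} splits into {S0,S3} and {S1} and {S4}.
No further refinement is possible. Final partition (6 blocks): {S2} | {S0,S3} | {S8} | {S10} | {S1} | {S4}.
S10 and S8 end up in different blocks, so they are distinguishable. For instance, the string '0' is accepted from only S10.

No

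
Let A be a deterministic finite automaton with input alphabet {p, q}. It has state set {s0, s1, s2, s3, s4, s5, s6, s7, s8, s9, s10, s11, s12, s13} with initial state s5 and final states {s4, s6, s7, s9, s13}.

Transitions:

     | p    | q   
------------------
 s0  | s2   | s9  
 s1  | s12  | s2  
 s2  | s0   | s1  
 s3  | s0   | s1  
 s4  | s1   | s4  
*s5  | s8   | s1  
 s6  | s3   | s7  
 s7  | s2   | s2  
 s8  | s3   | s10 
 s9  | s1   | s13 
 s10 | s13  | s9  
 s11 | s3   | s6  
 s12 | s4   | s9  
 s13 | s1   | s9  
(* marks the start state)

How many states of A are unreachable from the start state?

3

Starting at s5 and following transitions, the reachable set is {s0, s1, s2, s3, s4, s5, s8, s9, s10, s12, s13}. That leaves s6, s7, s11 unreachable — 3 in total.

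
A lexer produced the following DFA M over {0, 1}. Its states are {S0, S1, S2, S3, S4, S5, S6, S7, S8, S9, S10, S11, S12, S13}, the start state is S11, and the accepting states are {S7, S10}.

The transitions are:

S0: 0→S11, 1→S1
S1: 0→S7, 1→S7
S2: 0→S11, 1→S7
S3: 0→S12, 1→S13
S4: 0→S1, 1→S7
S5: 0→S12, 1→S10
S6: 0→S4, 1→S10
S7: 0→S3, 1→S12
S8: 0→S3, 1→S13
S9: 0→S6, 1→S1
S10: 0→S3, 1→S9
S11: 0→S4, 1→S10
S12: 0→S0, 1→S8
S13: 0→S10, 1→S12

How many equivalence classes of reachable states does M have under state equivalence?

Reachable states from the start: {S0,S1,S3,S4,S6,S7,S8,S9,S10,S11,S12,S13}. Unreachable: {S2,S5} — drop them.
P0 = {S7,S10} | {S0,S1,S3,S4,S6,S8,S9,S11,S12,S13}.
Refine {S0,S1,S3,S4,S6,S8,S9,S11,S12,S13} on symbol 0: members go to different blocks, giving {S0,S3,S4,S6,S8,S9,S11,S12} and {S1,S13}.
On input 0, block {S0,S3,S4,S6,S8,S9,S11,S12} splits into {S0,S3,S6,S8,S9,S11,S12} and {S4}.
Split {S0,S3,S6,S8,S9,S11,S12} by δ(·,0) → {S0,S3,S8,S9,S12} and {S6,S11}.
Refine {S0,S3,S8,S9,S12} on symbol 0: members go to different blocks, giving {S3,S8,S12} and {S0,S9}.
On input 1, block {S7,S10} splits into {S7} and {S10}.
Refine {S3,S8,S12} on symbol 0: members go to different blocks, giving {S3,S8} and {S12}.
Refine {S3,S8} on symbol 0: members go to different blocks, giving {S3} and {S8}.
Refine {S1,S13} on symbol 0: members go to different blocks, giving {S1} and {S13}.
The partition is now stable with 10 blocks: {S7} | {S3} | {S1} | {S4} | {S6,S11} | {S0,S9} | {S10} | {S12} | {S8} | {S13}.

10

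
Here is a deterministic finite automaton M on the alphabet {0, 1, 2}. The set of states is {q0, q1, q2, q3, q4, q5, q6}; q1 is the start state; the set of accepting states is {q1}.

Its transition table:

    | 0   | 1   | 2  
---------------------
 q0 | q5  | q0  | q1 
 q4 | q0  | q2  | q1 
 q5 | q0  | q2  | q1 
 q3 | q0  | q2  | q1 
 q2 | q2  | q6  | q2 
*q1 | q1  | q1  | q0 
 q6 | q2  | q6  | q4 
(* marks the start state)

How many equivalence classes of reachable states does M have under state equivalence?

5

States {q3} cannot be reached from the start state, so discard them.
Start with accepting vs non-accepting: {q1} | {q0,q2,q4,q5,q6}.
Split {q0,q2,q4,q5,q6} by δ(·,2) → {q0,q4,q5} and {q2,q6}.
Refine {q0,q4,q5} on symbol 1: members go to different blocks, giving {q4,q5} and {q0}.
Refine {q2,q6} on symbol 2: members go to different blocks, giving {q2} and {q6}.
No further refinement is possible. Final partition (5 blocks): {q1} | {q4,q5} | {q2} | {q0} | {q6}.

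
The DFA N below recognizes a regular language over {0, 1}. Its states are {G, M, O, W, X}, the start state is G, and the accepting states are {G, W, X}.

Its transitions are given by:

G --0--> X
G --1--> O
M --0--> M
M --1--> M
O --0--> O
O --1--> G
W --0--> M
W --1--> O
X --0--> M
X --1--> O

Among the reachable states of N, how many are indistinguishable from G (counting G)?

Reachable states from the start: {G,M,O,X}. Unreachable: {W} — drop them.
Initial partition by acceptance: {G,X} | {M,O}.
Refine {G,X} on symbol 0: members go to different blocks, giving {X} and {G}.
Split {M,O} by δ(·,1) → {M} and {O}.
Stable partition: {X} | {M} | {G} | {O} — 4 equivalence classes.
State G belongs to the block {G}, which has 1 states.

1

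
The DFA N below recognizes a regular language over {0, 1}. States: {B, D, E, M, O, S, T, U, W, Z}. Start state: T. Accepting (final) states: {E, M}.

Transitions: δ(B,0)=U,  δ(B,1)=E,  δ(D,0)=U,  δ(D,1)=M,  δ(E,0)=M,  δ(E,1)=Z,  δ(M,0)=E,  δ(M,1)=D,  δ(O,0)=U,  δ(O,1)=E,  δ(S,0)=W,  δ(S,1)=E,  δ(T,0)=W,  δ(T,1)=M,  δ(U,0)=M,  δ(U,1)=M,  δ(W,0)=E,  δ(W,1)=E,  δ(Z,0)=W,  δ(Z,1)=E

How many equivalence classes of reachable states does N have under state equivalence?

First remove the unreachable states {B,O,S}; 7 states remain.
Start with accepting vs non-accepting: {E,M} | {D,T,U,W,Z}.
Refine {D,T,U,W,Z} on symbol 0: members go to different blocks, giving {D,T,Z} and {U,W}.
Stable partition: {E,M} | {D,T,Z} | {U,W} — 3 equivalence classes.

3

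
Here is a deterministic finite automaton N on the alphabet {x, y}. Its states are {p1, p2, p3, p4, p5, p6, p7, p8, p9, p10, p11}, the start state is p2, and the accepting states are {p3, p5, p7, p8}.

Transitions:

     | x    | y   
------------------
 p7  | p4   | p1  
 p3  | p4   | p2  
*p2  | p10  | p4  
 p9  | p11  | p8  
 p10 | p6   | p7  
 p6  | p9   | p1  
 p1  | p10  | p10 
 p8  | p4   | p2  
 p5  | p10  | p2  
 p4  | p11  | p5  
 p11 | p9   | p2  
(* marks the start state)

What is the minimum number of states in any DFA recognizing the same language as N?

States {p3} cannot be reached from the start state, so discard them.
Start with accepting vs non-accepting: {p5,p7,p8} | {p1,p2,p4,p6,p9,p10,p11}.
Refine {p1,p2,p4,p6,p9,p10,p11} on symbol y: members go to different blocks, giving {p1,p2,p6,p11} and {p4,p9,p10}.
On input y, block {p1,p2,p6,p11} splits into {p1,p2} and {p6,p11}.
No further refinement is possible. Final partition (4 blocks): {p5,p7,p8} | {p1,p2} | {p4,p9,p10} | {p6,p11}.

4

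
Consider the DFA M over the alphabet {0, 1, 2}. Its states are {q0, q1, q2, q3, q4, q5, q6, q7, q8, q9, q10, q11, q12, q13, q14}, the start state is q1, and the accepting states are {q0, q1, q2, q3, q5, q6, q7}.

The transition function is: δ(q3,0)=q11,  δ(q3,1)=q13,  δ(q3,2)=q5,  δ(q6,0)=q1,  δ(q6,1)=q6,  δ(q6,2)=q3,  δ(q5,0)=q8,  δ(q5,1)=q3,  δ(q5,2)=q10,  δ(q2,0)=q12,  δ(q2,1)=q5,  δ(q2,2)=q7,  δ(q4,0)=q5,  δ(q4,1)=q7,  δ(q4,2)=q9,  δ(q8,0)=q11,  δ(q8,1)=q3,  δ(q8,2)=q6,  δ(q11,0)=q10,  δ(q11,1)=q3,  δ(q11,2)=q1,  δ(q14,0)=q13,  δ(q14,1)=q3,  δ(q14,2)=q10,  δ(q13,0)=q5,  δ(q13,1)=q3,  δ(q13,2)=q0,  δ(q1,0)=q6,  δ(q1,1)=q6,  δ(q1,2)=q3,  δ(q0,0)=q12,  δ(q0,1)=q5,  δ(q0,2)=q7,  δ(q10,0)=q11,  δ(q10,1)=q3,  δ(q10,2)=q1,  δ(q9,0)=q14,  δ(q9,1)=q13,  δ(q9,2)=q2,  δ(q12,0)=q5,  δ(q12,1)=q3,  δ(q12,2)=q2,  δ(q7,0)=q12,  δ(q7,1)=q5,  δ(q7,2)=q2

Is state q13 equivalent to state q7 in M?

Reachable states from the start: {q0,q1,q2,q3,q5,q6,q7,q8,q10,q11,q12,q13}. Unreachable: {q4,q9,q14} — drop them.
Initial partition by acceptance: {q0,q1,q2,q3,q5,q6,q7} | {q8,q10,q11,q12,q13}.
Refine {q0,q1,q2,q3,q5,q6,q7} on symbol 0: members go to different blocks, giving {q0,q2,q3,q5,q7} and {q1,q6}.
On input 1, block {q0,q2,q3,q5,q7} splits into {q0,q2,q5,q7} and {q3}.
Refine {q0,q2,q5,q7} on symbol 1: members go to different blocks, giving {q0,q2,q7} and {q5}.
On input 0, block {q8,q10,q11,q12,q13} splits into {q8,q10,q11} and {q12,q13}.
Stable partition: {q0,q2,q7} | {q8,q10,q11} | {q1,q6} | {q3} | {q5} | {q12,q13} — 6 equivalence classes.
q13 and q7 end up in different blocks, so they are distinguishable. For instance, the string 'ε' is accepted from only q7.

No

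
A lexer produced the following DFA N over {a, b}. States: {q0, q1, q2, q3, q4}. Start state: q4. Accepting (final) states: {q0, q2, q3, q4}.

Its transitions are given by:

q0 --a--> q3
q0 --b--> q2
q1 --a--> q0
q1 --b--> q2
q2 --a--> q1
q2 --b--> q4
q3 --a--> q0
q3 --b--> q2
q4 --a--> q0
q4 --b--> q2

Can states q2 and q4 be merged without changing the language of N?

No

All states are reachable from the start state.
Initial partition by acceptance: {q0,q2,q3,q4} | {q1}.
Split {q0,q2,q3,q4} by δ(·,a) → {q0,q3,q4} and {q2}.
Stable partition: {q0,q3,q4} | {q1} | {q2} — 3 equivalence classes.
q2 and q4 end up in different blocks, so they are distinguishable. For instance, the string 'a' is accepted from only q4.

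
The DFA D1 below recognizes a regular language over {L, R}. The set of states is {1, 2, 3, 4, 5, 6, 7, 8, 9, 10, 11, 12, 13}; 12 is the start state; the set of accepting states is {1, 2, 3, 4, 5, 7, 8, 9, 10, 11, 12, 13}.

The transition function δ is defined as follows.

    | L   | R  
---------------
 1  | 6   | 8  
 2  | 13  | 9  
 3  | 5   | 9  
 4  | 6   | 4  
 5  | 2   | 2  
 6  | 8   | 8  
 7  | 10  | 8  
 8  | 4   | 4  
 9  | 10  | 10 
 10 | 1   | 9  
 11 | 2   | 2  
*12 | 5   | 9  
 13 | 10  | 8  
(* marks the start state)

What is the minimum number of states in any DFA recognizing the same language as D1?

10

States {3,7,11} cannot be reached from the start state, so discard them.
Initial partition by acceptance: {1,2,4,5,8,9,10,12,13} | {6}.
On input L, block {1,2,4,5,8,9,10,12,13} splits into {2,5,8,9,10,12,13} and {1,4}.
Split {2,5,8,9,10,12,13} by δ(·,L) → {2,5,9,12,13} and {8,10}.
On input L, block {2,5,9,12,13} splits into {2,5,12} and {9,13}.
Split {2,5,12} by δ(·,L) → {5,12} and {2}.
On input L, block {5,12} splits into {5} and {12}.
On input R, block {1,4} splits into {1} and {4}.
Refine {8,10} on symbol L: members go to different blocks, giving {8} and {10}.
On input R, block {9,13} splits into {9} and {13}.
Stable partition: {5} | {6} | {1} | {8} | {9} | {2} | {12} | {4} | {10} | {13} — 10 equivalence classes.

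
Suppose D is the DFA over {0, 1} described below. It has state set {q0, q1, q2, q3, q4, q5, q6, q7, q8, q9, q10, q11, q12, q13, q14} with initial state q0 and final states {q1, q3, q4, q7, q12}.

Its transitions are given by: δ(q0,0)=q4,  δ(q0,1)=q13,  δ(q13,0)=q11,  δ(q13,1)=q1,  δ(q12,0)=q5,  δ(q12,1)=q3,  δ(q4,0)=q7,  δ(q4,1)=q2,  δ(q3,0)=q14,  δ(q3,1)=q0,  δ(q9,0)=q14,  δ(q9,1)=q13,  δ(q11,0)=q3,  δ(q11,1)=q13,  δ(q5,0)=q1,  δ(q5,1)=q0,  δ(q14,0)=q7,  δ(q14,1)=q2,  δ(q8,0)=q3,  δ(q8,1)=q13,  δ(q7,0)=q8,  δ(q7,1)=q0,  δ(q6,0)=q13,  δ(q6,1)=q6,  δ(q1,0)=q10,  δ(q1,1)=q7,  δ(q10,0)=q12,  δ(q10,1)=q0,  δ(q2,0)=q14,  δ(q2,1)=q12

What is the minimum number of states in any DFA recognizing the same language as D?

7

First remove the unreachable states {q6,q9}; 13 states remain.
Initial partition by acceptance: {q1,q3,q4,q7,q12} | {q0,q2,q5,q8,q10,q11,q13,q14}.
Split {q1,q3,q4,q7,q12} by δ(·,0) → {q1,q3,q7,q12} and {q4}.
Split {q1,q3,q7,q12} by δ(·,1) → {q1,q12} and {q3,q7}.
On input 0, block {q0,q2,q5,q8,q10,q11,q13,q14} splits into {q8,q11,q14} and {q2,q13} and {q5,q10} and {q0}.
No further refinement is possible. Final partition (7 blocks): {q1,q12} | {q8,q11,q14} | {q4} | {q3,q7} | {q2,q13} | {q5,q10} | {q0}.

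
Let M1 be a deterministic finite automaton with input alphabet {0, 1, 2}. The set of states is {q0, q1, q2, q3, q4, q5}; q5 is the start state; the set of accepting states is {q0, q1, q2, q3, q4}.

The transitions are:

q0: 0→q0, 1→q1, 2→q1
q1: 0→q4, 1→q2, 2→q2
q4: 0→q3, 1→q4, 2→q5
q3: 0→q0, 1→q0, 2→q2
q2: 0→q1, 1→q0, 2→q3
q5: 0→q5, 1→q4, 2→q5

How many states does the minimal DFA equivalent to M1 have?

6

All states are reachable from the start state.
Start with accepting vs non-accepting: {q0,q1,q2,q3,q4} | {q5}.
Refine {q0,q1,q2,q3,q4} on symbol 2: members go to different blocks, giving {q0,q1,q2,q3} and {q4}.
Refine {q0,q1,q2,q3} on symbol 0: members go to different blocks, giving {q0,q2,q3} and {q1}.
On input 0, block {q0,q2,q3} splits into {q0,q3} and {q2}.
On input 1, block {q0,q3} splits into {q0} and {q3}.
No further refinement is possible. Final partition (6 blocks): {q0} | {q5} | {q4} | {q1} | {q2} | {q3}.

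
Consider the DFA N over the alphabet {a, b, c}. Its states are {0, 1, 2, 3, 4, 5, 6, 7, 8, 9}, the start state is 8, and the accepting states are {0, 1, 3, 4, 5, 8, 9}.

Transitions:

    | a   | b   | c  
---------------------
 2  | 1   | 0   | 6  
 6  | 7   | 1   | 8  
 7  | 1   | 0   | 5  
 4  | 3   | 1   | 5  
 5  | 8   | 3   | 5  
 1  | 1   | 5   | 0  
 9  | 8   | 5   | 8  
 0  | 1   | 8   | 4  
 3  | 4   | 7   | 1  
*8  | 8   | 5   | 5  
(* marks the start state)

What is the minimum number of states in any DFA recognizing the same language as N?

Reachable states from the start: {0,1,3,4,5,7,8}. Unreachable: {2,6,9} — drop them.
P0 = {0,1,3,4,5,8} | {7}.
Split {0,1,3,4,5,8} by δ(·,b) → {0,1,4,5,8} and {3}.
Refine {0,1,4,5,8} on symbol a: members go to different blocks, giving {0,1,5,8} and {4}.
On input b, block {0,1,5,8} splits into {0,1,8} and {5}.
On input b, block {0,1,8} splits into {1,8} and {0}.
Split {1,8} by δ(·,c) → {1} and {8}.
No further refinement is possible. Final partition (7 blocks): {1} | {7} | {3} | {4} | {5} | {0} | {8}.

7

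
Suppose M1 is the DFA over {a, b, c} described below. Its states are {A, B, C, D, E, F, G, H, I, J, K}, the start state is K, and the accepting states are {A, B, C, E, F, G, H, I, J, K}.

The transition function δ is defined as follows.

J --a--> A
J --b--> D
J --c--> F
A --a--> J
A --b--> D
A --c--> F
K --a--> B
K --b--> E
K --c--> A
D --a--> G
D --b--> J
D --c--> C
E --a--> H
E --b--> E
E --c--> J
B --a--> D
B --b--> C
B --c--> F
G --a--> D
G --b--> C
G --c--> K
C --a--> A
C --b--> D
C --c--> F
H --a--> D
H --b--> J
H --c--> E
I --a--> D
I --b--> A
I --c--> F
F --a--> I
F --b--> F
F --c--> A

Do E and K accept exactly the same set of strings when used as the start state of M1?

Yes

Initial partition by acceptance: {A,B,C,E,F,G,H,I,J,K} | {D}.
On input a, block {A,B,C,E,F,G,H,I,J,K} splits into {A,C,E,F,J,K} and {B,G,H,I}.
Refine {A,C,E,F,J,K} on symbol a: members go to different blocks, giving {A,C,J} and {E,F,K}.
The partition is now stable with 4 blocks: {A,C,J} | {D} | {B,G,H,I} | {E,F,K}.
E and K lie in the same block of the stable partition, so they are equivalent — no string distinguishes them.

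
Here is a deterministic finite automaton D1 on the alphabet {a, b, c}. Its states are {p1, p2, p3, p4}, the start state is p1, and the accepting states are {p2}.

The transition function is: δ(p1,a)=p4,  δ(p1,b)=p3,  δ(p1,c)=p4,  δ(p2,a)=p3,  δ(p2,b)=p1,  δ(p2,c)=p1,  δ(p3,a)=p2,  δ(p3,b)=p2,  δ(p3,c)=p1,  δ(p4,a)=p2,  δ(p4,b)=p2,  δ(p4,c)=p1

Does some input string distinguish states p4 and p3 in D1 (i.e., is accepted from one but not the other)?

No

Every state is reachable, so we keep all 4.
P0 = {p2} | {p1,p3,p4}.
Split {p1,p3,p4} by δ(·,a) → {p3,p4} and {p1}.
The partition is now stable with 3 blocks: {p2} | {p3,p4} | {p1}.
p4 and p3 lie in the same block of the stable partition, so they are equivalent — no string distinguishes them.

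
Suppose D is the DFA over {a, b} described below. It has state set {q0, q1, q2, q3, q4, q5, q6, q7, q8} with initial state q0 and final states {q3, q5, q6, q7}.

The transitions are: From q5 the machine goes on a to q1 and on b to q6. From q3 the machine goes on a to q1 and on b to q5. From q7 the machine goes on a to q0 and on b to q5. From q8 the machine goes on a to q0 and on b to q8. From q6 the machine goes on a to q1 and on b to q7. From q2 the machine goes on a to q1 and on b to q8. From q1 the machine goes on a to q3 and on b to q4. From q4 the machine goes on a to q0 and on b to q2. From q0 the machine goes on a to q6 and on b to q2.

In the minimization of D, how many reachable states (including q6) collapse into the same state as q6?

Initial partition by acceptance: {q3,q5,q6,q7} | {q0,q1,q2,q4,q8}.
Refine {q0,q1,q2,q4,q8} on symbol a: members go to different blocks, giving {q2,q4,q8} and {q0,q1}.
Stable partition: {q3,q5,q6,q7} | {q2,q4,q8} | {q0,q1} — 3 equivalence classes.
State q6 belongs to the block {q3,q5,q6,q7}, which has 4 states.

4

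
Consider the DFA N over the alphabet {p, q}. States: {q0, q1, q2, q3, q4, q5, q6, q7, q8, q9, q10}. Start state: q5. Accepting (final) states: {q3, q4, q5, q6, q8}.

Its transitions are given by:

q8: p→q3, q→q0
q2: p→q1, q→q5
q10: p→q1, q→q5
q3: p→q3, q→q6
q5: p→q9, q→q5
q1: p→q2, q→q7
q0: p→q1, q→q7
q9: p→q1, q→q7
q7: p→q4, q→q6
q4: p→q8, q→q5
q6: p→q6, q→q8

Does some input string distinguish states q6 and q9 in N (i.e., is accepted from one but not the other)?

Yes

First remove the unreachable states {q10}; 10 states remain.
Initial partition by acceptance: {q3,q4,q5,q6,q8} | {q0,q1,q2,q7,q9}.
Split {q3,q4,q5,q6,q8} by δ(·,p) → {q3,q4,q6,q8} and {q5}.
Split {q3,q4,q6,q8} by δ(·,q) → {q3,q6} and {q4} and {q8}.
On input q, block {q3,q6} splits into {q3} and {q6}.
Refine {q0,q1,q2,q7,q9} on symbol p: members go to different blocks, giving {q0,q1,q2,q9} and {q7}.
Split {q0,q1,q2,q9} by δ(·,q) → {q0,q1,q9} and {q2}.
Refine {q0,q1,q9} on symbol p: members go to different blocks, giving {q0,q9} and {q1}.
No further refinement is possible. Final partition (9 blocks): {q3} | {q0,q9} | {q5} | {q4} | {q8} | {q6} | {q7} | {q2} | {q1}.
q6 and q9 end up in different blocks, so they are distinguishable. For instance, the string 'ε' is accepted from only q6.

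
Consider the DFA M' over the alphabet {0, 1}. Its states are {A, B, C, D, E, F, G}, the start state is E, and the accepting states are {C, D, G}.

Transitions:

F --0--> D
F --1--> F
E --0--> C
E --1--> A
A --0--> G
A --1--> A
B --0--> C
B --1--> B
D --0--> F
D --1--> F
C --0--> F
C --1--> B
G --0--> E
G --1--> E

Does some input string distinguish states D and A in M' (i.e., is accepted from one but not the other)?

Every state is reachable, so we keep all 7.
Initial partition by acceptance: {C,D,G} | {A,B,E,F}.
Stable partition: {C,D,G} | {A,B,E,F} — 2 equivalence classes.
D and A end up in different blocks, so they are distinguishable. For instance, the string 'ε' is accepted from only D.

Yes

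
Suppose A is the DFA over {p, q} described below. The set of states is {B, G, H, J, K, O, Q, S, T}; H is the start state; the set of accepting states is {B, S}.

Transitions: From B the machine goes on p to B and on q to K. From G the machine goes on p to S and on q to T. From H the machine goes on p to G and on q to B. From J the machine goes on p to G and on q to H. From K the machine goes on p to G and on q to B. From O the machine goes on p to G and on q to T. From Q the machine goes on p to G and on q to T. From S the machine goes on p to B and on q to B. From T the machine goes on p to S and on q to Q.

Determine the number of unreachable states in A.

2

BFS from H reaches {B, G, H, K, Q, S, T}; the 2 state(s) J, O are never visited.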